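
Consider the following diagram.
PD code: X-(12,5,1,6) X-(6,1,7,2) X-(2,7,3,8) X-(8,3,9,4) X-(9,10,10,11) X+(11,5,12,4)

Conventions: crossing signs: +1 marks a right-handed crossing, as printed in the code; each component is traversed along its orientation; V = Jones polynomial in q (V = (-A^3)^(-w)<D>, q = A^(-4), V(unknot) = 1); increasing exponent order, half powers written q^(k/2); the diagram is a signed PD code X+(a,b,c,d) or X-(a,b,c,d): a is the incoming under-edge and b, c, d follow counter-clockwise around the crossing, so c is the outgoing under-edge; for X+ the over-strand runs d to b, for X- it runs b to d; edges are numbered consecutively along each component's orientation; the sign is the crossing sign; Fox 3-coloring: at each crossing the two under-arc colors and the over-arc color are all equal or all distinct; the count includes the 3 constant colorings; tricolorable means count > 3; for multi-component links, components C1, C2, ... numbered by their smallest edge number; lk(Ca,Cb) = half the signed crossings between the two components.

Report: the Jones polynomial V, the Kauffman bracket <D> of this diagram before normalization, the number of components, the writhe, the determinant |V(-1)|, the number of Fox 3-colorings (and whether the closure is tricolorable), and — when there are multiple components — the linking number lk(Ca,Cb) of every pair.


Jones polynomial: V(q) = -q^-4 + q^-3 + q^-1
<D> = A^-8 + 1 - A^4; writhe -4
components 1, writhe -4 (6 crossings)
3-colorings: 9 of 3^6, det 3 — tricolorable
note: the span of V is 3, forcing >= 3 crossings in any diagram


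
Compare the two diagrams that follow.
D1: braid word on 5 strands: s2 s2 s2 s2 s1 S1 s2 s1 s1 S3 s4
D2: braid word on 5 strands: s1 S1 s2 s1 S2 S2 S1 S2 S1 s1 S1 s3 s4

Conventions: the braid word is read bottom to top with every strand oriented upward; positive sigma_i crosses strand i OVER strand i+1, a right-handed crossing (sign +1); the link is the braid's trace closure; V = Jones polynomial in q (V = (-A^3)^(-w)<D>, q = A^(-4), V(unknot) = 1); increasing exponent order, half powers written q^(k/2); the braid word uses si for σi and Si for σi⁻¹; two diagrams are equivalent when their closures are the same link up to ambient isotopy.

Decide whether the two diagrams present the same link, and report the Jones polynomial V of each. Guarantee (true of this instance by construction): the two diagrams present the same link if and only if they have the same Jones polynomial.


same link: no
V(D1) = -q^(5/2) - 2q^(9/2) + q^(11/2) - 2q^(13/2) + 2q^(15/2) - q^(17/2) + q^(19/2)  [11 crossings, <D> = -A^-17 + A^-13 - 2A^-9 + 2A^-5 - A^-1 + 2A^3 + A^11, w = +7]
V(D2) = q^(-9/2) - q^(-5/2) - q^(-3/2) - q^(-1/2)  [13 crossings, <D> = A^-1 + A^3 + A^7 - A^15, w = -1]
insight: 2 values of V(q) split the 2 diagrams


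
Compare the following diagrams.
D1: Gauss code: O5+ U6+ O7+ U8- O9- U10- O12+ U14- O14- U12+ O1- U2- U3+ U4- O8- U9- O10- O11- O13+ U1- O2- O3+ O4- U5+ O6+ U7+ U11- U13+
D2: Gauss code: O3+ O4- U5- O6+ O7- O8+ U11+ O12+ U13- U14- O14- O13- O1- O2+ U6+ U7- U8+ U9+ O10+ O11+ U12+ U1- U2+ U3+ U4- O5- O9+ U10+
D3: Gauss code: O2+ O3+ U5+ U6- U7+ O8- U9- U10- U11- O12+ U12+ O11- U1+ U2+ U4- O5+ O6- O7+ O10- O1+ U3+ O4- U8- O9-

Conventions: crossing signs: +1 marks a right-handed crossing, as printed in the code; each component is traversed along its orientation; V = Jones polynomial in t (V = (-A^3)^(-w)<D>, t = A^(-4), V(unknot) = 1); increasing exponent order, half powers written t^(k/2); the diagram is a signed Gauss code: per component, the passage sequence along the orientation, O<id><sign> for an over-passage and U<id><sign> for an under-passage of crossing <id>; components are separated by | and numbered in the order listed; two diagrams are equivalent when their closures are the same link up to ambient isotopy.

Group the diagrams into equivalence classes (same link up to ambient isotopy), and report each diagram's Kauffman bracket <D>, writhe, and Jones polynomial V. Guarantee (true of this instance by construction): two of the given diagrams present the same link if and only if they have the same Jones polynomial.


classes: {D1} | {D2} | {D3}
V(D1) = -t^-6 + t^-5 - 2t^-4 + 3t^-3 - 2t^-2 + 3t^-1 - 1 + t - t^2  [14 crossings, <D> = -A^-14 + A^-10 - A^-6 + 3A^-2 - 2A^2 + 3A^6 - 2A^10 + A^14 - A^18, w = -2]
V(D2) = t - t^2 + 2t^3 - t^4 + t^5 - t^6  [14 crossings, <D> = -A^-18 + A^-14 - A^-10 + 2A^-6 - A^-2 + A^2, w = +2]
V(D3) = t^-2 - t^-1 + 1 - t + t^2  [12 crossings, <D> = A^-8 - A^-4 + 1 - A^4 + A^8, w = 0]
note: comparing 3 Jones polynomials yields 3 groups


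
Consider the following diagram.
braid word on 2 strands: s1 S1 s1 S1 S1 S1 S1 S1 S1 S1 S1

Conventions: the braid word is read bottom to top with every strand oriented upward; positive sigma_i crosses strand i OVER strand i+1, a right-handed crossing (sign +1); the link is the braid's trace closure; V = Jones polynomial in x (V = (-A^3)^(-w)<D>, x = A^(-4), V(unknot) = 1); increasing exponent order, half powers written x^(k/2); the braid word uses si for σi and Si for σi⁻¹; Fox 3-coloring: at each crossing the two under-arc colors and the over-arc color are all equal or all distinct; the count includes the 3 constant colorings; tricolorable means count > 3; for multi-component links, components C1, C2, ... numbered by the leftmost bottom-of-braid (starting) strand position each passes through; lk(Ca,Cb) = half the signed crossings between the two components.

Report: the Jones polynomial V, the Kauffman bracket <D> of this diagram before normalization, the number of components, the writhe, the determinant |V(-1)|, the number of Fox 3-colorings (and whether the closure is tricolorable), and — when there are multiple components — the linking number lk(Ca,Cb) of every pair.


V = -x^-10 + x^-9 - x^-8 + x^-7 - x^-6 + x^-5 + x^-3
<D> = -A^-9 - A^-1 + A^3 - A^7 + A^11 - A^15 + A^19 (w = -7)
1 component over 11 crossings, w = -7
3 Fox colorings among 3^11, |V(-1)| = 7: not tricolorable
why: w = -7 shifts under R1 moves; the (-A^3)^(7) factor cancels that in V


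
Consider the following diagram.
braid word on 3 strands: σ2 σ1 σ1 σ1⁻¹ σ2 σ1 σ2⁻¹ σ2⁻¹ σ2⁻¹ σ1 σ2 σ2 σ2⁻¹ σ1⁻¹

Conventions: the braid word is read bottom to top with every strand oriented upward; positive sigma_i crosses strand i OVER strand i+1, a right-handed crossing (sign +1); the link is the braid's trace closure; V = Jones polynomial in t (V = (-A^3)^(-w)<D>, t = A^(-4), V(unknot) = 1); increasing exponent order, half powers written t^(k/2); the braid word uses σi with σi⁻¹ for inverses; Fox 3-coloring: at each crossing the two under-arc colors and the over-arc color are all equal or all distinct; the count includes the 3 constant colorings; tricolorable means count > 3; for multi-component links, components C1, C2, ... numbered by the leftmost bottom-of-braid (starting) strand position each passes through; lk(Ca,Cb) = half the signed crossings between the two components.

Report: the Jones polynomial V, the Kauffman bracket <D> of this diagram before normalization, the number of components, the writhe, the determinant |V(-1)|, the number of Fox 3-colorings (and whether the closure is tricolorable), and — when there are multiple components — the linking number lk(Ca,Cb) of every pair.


Jones polynomial: V(t) = -t^-1 + 2 - t + 2t^2 - t^3 + t^4 - t^5
<D> = -A^-14 + A^-10 - A^-6 + 2A^-2 - A^2 + 2A^6 - A^10; writhe +2
components 1, writhe +2 (14 crossings)
3-colorings: 9 of 3^14, det 9 — tricolorable
note: det 9 = |V(-1)|; divisible by 3, so tricolorable


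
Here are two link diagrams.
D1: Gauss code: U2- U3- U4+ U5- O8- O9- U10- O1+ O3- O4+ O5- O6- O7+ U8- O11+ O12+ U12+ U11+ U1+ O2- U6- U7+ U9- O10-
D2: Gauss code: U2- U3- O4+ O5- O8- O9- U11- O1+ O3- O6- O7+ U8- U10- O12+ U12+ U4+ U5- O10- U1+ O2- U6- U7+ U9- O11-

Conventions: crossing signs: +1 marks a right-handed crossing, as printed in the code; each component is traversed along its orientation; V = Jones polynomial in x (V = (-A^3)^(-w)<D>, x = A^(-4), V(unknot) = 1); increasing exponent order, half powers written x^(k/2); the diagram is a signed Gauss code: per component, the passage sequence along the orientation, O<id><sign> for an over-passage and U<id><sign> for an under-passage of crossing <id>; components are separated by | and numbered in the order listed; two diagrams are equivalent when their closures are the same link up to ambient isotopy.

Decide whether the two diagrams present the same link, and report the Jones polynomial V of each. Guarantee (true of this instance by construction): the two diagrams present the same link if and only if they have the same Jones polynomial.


equivalent: yes
V(D1) = -x^-6 + x^-5 - x^-4 + 2x^-3 - x^-2 + x^-1  (w -2, c 12, <D> = A^-2 - A^2 + 2A^6 - A^10 + A^14 - A^18)
V(D2) = -x^-6 + x^-5 - x^-4 + 2x^-3 - x^-2 + x^-1  [12 crossings, <D> = A^-8 - A^-4 + 2 - A^4 + A^8 - A^12, w = -4]
key observation: from 12 to 12 crossings by R-moves: one link, two diagrams


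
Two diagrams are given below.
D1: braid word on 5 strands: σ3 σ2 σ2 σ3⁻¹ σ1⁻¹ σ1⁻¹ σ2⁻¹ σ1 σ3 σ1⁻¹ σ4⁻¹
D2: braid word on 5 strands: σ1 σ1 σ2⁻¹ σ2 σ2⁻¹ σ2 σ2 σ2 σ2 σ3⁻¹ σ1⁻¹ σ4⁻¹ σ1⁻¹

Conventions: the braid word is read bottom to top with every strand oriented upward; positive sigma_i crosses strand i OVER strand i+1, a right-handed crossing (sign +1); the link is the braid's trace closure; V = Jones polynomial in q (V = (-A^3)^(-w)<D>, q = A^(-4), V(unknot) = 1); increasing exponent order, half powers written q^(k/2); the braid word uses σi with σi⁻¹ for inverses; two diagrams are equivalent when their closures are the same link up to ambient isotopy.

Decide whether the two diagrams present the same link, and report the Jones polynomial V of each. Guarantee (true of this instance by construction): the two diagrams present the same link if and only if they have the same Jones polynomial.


same link: no
V(D1) = -q^(-3/2) - 2q^(1/2) + q^(3/2) - q^(5/2) + q^(7/2)  [11 crossings, <D> = -A^-17 + A^-13 - A^-9 + 2A^-5 + A^3, w = -1]
D2 (bracket -A^-15 + A^-7 + A^-3 + A; 13 crossings at w = +1): V = -q^(1/2) - q^(3/2) - q^(5/2) + q^(9/2)
note: 2 values of V(q) split the 2 diagrams


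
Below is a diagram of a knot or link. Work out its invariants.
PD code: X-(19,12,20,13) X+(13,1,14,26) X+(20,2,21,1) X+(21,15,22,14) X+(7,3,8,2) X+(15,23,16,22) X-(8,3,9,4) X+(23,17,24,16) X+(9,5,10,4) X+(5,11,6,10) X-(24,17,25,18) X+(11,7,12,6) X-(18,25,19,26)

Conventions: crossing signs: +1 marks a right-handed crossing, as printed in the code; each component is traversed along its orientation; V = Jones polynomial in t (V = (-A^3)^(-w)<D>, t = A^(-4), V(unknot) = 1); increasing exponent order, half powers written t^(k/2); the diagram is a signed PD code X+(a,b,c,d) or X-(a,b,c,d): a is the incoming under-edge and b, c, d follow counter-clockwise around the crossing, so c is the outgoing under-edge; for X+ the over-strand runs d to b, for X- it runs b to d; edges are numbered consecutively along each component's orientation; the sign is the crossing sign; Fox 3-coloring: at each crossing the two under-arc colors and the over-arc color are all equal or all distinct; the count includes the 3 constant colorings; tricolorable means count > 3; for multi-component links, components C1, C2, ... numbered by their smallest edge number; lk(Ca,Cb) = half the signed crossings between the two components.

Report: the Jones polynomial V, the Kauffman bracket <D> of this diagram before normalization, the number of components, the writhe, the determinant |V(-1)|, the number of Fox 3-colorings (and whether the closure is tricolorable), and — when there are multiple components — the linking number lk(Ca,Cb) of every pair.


Jones polynomial: V(t) = t + t^3 - t^4
<D> = A^-1 - A^3 - A^11; writhe +5
components 1, writhe +5 (13 crossings)
3-colorings: 9 of 3^13, det 3 — tricolorable
note: w = +5 shifts under R1 moves; the (-A^3)^(-5) factor cancels that in V


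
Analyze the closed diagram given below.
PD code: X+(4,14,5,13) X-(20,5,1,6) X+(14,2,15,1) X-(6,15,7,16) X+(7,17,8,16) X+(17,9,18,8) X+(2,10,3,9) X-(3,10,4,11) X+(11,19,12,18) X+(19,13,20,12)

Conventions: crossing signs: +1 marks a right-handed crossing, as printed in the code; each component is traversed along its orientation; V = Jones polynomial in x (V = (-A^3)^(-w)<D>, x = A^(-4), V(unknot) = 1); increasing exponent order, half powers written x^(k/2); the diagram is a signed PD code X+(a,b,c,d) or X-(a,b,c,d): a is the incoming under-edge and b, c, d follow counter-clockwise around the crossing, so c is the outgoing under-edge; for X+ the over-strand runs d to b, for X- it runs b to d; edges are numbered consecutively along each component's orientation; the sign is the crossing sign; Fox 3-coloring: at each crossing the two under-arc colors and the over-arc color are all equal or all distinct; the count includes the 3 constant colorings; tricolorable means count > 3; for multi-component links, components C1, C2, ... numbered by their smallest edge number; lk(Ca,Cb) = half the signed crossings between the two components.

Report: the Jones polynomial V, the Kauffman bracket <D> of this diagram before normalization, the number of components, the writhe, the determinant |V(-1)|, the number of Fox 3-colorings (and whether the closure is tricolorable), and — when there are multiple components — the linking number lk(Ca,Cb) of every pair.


V(x) = x - x^2 + 2x^3 - x^4 + x^5 - x^6
bracket: -A^-12 + A^-8 - A^-4 + 2 - A^4 + A^8, w = +4
1 component, writhe +4, over 10 crossings
det 7, colorings 3 of 3^10 — not tricolorable
observation: w = +4 (over 10 crossings) is diagram-only; (-A^3)^(-4) removes it from V


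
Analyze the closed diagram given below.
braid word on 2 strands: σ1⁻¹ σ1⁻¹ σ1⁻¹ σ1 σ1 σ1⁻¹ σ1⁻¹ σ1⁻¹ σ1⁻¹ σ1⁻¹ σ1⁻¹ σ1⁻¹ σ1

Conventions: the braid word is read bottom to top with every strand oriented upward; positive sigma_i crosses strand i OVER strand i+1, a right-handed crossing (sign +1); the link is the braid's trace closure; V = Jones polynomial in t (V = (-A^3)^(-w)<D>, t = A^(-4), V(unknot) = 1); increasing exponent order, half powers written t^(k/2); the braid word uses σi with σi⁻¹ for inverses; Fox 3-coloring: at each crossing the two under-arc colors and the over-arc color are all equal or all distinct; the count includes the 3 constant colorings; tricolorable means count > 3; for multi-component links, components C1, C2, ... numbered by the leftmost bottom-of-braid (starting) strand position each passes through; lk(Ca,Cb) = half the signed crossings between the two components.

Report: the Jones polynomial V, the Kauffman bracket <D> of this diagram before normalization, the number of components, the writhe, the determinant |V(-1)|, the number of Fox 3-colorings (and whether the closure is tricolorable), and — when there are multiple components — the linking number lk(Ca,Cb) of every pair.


V = -t^-10 + t^-9 - t^-8 + t^-7 - t^-6 + t^-5 + t^-3
<D> = -A^-9 - A^-1 + A^3 - A^7 + A^11 - A^15 + A^19 (w = -7)
1 component over 13 crossings, w = -7
3 Fox colorings among 3^13, |V(-1)| = 7: not tricolorable
why: inverse pairs cancel, leaving σ1⁻¹ σ1⁻¹ σ1⁻¹ σ1⁻¹ σ1⁻¹ σ1⁻¹ σ1⁻¹


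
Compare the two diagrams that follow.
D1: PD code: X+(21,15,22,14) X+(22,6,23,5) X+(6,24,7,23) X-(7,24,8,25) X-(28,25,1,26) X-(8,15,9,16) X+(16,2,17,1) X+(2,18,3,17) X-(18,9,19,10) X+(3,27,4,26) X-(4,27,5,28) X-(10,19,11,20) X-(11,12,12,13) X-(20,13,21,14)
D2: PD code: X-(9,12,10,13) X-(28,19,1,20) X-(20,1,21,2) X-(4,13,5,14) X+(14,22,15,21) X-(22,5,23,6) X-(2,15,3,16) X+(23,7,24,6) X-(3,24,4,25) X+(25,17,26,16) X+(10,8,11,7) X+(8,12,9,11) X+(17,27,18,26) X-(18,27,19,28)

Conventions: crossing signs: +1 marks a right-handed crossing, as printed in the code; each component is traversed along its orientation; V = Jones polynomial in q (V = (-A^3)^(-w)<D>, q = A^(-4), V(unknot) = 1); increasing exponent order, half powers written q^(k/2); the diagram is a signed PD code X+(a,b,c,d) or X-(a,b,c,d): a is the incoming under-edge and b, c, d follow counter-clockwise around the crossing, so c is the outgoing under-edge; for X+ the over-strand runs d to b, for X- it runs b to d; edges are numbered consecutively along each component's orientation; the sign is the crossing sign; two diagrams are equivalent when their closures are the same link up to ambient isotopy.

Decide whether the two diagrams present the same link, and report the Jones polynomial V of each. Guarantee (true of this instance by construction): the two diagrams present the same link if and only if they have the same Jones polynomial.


same link: no
V(D1) = -q^-3 + 2q^-2 - 2q^-1 + 3 - 2q + 2q^2 - q^3  [14 crossings, <D> = -A^-18 + 2A^-14 - 2A^-10 + 3A^-6 - 2A^-2 + 2A^2 - A^6, w = -2]
V(D2) = 1  (w -2, c 14, <D> = A^-6)
note: comparing 2 Jones polynomials yields 2 groups


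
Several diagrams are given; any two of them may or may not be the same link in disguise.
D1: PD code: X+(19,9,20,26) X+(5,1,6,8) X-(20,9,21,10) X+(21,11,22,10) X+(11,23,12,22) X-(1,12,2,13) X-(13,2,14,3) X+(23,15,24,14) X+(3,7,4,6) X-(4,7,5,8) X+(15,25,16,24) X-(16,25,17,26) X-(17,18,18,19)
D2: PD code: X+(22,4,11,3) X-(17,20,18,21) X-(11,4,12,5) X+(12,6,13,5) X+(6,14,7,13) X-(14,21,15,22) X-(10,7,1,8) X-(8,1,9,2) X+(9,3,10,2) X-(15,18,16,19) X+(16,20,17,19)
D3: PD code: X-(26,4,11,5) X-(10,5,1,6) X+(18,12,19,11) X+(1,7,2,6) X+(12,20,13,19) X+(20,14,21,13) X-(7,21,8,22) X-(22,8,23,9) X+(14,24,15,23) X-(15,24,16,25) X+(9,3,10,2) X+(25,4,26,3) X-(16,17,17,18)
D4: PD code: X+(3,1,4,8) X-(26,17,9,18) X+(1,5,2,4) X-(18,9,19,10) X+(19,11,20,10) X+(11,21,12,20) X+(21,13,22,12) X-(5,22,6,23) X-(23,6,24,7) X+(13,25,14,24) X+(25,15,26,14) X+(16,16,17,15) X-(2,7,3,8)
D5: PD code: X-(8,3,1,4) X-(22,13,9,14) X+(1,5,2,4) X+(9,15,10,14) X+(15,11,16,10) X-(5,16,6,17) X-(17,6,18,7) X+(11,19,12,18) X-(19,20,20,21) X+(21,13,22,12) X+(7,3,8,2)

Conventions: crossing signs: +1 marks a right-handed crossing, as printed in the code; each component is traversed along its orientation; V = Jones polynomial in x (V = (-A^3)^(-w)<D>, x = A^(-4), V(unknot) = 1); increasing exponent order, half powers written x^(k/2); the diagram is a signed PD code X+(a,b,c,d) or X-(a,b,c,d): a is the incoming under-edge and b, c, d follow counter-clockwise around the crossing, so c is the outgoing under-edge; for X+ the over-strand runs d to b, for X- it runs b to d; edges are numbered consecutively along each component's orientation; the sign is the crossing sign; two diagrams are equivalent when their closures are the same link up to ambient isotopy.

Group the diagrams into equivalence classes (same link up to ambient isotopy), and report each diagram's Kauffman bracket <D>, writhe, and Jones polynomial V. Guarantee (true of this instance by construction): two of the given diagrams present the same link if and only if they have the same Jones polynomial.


classes: {D1, D3, D4, D5} | {D2}
V(D1) = -x^(-3/2) - 2x^(1/2) + x^(3/2) - x^(5/2) + x^(7/2)  [13 crossings, <D> = -A^-11 + A^-7 - A^-3 + 2A + A^9, w = +1]
V(D2) = -x^(1/2) - x^(5/2)  (w -1, c 11, <D> = A^-13 + A^-5)
V(D3) = -x^(-3/2) - 2x^(1/2) + x^(3/2) - x^(5/2) + x^(7/2)  [13 crossings, <D> = -A^-11 + A^-7 - A^-3 + 2A + A^9, w = +1]
V(D4) = -x^(-3/2) - 2x^(1/2) + x^(3/2) - x^(5/2) + x^(7/2)  (w +3, c 13, <D> = -A^-5 + A^-1 - A^3 + 2A^7 + A^15)
D5 (bracket -A^-11 + A^-7 - A^-3 + 2A + A^9; 11 crossings at w = +1): V = -x^(-3/2) - 2x^(1/2) + x^(3/2) - x^(5/2) + x^(7/2)
note: 2 classes among 5 diagrams; unequal V(x) rules out equality


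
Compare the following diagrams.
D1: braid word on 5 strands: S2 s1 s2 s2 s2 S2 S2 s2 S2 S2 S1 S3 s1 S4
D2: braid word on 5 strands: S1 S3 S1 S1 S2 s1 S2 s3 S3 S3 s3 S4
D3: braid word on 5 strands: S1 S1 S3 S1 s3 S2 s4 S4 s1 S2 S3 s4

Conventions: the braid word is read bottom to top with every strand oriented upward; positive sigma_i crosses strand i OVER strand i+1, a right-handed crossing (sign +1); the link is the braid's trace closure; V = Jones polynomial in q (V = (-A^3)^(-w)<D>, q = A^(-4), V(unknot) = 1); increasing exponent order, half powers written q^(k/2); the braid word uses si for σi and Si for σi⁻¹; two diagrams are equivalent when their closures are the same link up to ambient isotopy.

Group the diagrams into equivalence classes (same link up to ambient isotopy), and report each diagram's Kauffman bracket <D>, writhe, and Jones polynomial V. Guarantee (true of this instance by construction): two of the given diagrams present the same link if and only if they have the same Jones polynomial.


classes: {D1} | {D2, D3}
V(D1) = 1  [14 crossings, <D> = A^-6, w = -2]
D2 (bracket A^-14 - A^-10 + 2A^-6 - A^-2 + A^2 - A^6; 12 crossings at w = -6): V = -q^-6 + q^-5 - q^-4 + 2q^-3 - q^-2 + q^-1
D3 (bracket A^-8 - A^-4 + 2 - A^4 + A^8 - A^12; 12 crossings at w = -4): V = -q^-6 + q^-5 - q^-4 + 2q^-3 - q^-2 + q^-1
note: V(q) takes 2 values over 3 diagrams, fixing the grouping


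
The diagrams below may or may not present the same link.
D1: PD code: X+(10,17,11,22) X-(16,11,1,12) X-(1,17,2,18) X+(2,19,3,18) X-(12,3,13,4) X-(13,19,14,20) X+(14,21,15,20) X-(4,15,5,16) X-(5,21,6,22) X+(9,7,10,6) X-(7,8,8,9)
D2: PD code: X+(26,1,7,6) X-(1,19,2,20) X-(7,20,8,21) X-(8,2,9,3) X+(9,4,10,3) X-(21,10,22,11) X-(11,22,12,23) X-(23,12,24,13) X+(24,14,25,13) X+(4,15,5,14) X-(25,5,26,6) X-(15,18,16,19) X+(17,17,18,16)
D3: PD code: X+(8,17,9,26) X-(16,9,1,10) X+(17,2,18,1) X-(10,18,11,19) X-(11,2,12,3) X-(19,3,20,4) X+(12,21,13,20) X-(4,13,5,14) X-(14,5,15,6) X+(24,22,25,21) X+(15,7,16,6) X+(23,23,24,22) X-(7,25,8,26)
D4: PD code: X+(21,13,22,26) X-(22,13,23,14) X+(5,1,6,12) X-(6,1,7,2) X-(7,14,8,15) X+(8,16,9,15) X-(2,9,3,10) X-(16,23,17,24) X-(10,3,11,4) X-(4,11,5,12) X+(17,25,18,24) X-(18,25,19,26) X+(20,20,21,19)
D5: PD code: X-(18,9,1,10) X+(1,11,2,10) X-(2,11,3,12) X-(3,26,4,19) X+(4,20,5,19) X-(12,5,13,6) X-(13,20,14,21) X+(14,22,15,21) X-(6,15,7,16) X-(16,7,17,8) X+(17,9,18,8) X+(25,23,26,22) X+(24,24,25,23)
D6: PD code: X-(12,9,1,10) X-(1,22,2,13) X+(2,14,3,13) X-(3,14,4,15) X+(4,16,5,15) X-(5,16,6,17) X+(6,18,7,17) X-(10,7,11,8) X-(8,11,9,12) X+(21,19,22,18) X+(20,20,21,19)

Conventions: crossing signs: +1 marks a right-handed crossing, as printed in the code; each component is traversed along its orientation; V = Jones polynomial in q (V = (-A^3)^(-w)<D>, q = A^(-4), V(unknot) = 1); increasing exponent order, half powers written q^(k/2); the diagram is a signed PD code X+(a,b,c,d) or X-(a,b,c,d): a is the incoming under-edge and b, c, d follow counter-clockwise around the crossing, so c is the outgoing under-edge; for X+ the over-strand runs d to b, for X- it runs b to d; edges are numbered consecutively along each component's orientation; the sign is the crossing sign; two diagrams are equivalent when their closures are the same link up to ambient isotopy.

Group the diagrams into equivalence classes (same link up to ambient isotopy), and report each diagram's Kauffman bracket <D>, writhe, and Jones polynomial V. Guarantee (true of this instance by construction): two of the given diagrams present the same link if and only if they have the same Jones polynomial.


grouping into links: {D1, D2, D3, D4, D5, D6}
V(D1) = q^(-9/2) - q^(-5/2) - q^(-3/2) - q^(-1/2)  (w -3, c 11, <D> = A^-7 + A^-3 + A - A^9)
V(D2) = q^(-9/2) - q^(-5/2) - q^(-3/2) - q^(-1/2)  [13 crossings, <D> = A^-7 + A^-3 + A - A^9, w = -3]
V(D3) = q^(-9/2) - q^(-5/2) - q^(-3/2) - q^(-1/2)  (w -1, c 13, <D> = A^-1 + A^3 + A^7 - A^15)
D4 (bracket A^-7 + A^-3 + A - A^9; 13 crossings at w = -3): V = q^(-9/2) - q^(-5/2) - q^(-3/2) - q^(-1/2)
V(D5) = q^(-9/2) - q^(-5/2) - q^(-3/2) - q^(-1/2)  [13 crossings, <D> = A^-1 + A^3 + A^7 - A^15, w = -1]
V(D6) = q^(-9/2) - q^(-5/2) - q^(-3/2) - q^(-1/2)  (w -1, c 11, <D> = A^-1 + A^3 + A^7 - A^15)
key observation: all 6 diagrams share one V(q), hence one class


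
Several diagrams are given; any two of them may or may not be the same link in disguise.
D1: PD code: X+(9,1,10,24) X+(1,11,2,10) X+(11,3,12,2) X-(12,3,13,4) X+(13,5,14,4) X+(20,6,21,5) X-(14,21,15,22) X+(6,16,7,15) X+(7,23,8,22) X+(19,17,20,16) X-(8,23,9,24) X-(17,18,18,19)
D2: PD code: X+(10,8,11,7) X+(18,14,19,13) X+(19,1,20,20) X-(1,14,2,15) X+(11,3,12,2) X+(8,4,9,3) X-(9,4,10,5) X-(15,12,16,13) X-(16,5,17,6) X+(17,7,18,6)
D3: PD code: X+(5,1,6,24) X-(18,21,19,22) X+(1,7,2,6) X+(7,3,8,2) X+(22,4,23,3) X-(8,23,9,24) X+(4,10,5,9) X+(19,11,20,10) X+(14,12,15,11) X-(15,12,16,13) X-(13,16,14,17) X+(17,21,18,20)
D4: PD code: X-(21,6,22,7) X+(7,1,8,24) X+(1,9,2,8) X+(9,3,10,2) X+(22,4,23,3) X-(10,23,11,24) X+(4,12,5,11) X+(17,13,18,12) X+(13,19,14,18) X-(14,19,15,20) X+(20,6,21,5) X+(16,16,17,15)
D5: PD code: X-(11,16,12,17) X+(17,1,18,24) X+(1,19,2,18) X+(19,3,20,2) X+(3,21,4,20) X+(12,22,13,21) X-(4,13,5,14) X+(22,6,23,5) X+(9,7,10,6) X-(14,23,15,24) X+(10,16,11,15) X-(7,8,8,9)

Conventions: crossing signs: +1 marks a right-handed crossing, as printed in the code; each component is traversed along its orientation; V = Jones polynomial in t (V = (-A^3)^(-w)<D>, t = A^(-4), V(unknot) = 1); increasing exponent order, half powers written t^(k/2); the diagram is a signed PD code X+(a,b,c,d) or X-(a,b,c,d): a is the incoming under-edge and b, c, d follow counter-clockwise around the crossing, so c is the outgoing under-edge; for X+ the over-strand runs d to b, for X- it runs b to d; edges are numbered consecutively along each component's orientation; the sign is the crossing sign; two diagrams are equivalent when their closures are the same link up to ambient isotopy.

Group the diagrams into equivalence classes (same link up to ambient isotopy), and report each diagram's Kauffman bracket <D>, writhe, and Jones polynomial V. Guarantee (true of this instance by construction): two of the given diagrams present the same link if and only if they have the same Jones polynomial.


equivalence classes: {D1, D3, D4, D5} | {D2}
D1 (bracket -A^-12 + A^-8 - A^-4 + 2 - A^4 + A^8; 12 crossings at w = +4): V = t - t^2 + 2t^3 - t^4 + t^5 - t^6
V(D2) = 1  (w +2, c 10, <D> = A^6)
D3 (bracket -A^-12 + A^-8 - A^-4 + 2 - A^4 + A^8; 12 crossings at w = +4): V = t - t^2 + 2t^3 - t^4 + t^5 - t^6
D4 (bracket -A^-6 + A^-2 - A^2 + 2A^6 - A^10 + A^14; 12 crossings at w = +6): V = t - t^2 + 2t^3 - t^4 + t^5 - t^6
V(D5) = t - t^2 + 2t^3 - t^4 + t^5 - t^6  [12 crossings, <D> = -A^-12 + A^-8 - A^-4 + 2 - A^4 + A^8, w = +4]
observation: 2 values of V(t) split the 5 diagrams


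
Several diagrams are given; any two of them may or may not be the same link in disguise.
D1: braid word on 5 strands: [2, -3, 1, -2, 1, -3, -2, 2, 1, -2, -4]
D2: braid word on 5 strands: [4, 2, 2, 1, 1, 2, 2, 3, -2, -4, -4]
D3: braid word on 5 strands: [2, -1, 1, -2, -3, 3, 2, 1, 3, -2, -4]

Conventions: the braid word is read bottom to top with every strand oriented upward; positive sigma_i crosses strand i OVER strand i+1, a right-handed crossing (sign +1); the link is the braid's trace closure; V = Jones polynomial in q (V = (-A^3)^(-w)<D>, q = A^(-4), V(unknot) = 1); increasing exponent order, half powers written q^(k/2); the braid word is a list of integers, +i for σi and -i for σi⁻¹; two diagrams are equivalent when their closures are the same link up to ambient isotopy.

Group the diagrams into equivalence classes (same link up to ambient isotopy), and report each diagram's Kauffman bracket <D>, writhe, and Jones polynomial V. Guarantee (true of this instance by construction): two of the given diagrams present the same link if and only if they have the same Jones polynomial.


equivalence classes: {D1} | {D2} | {D3}
D1 (bracket -A^-17 + A^-13 - A^-9 + 2A^-5 + A^3; 11 crossings at w = -1): V = -q^(-3/2) - 2q^(1/2) + q^(3/2) - q^(5/2) + q^(7/2)
V(D2) = -q^(3/2) - 2q^(7/2) + q^(9/2) - q^(11/2) + q^(13/2)  [11 crossings, <D> = -A^-11 + A^-7 - A^-3 + 2A + A^9, w = +5]
V(D3) = -q^(-1/2) - q^(1/2)  (w +1, c 11, <D> = A + A^5)
observation: V(q) takes 3 values over 3 diagrams, fixing the grouping


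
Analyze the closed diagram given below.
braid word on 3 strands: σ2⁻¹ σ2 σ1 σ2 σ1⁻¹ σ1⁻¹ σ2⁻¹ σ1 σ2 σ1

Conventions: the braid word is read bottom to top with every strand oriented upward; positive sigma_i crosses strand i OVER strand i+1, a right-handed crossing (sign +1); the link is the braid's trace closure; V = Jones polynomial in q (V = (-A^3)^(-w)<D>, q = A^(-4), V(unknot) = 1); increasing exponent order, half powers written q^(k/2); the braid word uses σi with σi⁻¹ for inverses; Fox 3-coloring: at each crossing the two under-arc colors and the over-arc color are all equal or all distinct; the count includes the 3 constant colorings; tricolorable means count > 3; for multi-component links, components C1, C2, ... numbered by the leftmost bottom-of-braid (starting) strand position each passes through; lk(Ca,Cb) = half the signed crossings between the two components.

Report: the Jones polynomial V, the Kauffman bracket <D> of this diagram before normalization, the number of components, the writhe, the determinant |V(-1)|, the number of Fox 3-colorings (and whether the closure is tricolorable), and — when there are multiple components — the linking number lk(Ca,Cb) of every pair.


Jones polynomial: V(q) = 1
<D> = A^6; writhe +2
components 1, writhe +2 (10 crossings)
3-colorings: 3 of 3^10, det 1 — not tricolorable
note: the word shrinks to σ1 σ2 σ1⁻¹ σ1⁻¹ σ2⁻¹ σ1 σ2 σ1 after cancelling


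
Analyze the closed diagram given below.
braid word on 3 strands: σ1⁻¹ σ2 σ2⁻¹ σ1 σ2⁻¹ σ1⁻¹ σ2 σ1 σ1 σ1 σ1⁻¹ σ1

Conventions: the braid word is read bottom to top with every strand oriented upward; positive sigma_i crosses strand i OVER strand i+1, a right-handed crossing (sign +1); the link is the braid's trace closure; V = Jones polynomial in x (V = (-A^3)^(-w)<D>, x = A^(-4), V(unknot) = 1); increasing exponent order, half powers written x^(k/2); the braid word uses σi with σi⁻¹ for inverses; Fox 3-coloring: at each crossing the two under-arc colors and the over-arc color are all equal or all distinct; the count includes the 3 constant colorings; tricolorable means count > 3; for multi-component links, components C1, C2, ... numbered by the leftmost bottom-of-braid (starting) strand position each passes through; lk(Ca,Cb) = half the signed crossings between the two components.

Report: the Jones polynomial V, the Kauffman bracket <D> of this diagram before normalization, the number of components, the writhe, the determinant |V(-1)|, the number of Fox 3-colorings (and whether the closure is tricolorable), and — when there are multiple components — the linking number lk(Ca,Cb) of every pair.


Jones polynomial: V(x) = x + x^3 - x^4
<D> = -A^-10 + A^-6 + A^2; writhe +2
components 1, writhe +2 (12 crossings)
3-colorings: 9 of 3^12, det 3 — tricolorable
note: |V(-1)| = 3: so tricolorable, since 3 divides 3


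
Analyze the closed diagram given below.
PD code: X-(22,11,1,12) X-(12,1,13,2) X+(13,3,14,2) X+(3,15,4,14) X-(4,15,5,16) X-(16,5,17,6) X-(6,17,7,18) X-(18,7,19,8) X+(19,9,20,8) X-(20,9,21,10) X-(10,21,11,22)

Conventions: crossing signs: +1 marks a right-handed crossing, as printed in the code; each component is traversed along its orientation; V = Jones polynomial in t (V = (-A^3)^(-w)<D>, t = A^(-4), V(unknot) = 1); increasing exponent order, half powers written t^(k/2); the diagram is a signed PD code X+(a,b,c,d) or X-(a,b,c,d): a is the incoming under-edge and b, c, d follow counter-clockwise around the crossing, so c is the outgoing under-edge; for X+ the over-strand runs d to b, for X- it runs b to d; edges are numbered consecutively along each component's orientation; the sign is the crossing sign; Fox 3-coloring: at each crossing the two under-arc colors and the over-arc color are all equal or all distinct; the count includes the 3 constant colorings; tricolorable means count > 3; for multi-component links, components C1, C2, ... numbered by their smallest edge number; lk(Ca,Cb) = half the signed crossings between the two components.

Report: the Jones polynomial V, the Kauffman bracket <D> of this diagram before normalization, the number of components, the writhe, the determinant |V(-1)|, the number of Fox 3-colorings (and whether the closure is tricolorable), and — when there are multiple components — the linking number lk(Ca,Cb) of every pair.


V = -t^-7 + t^-6 - t^-5 + t^-4 + t^-2
<D> = -A^-7 - A + A^5 - A^9 + A^13 (w = -5)
1 component over 11 crossings, w = -5
3 Fox colorings among 3^11, |V(-1)| = 5: not tricolorable
why: the span of V is 5, forcing >= 5 crossings in any diagram


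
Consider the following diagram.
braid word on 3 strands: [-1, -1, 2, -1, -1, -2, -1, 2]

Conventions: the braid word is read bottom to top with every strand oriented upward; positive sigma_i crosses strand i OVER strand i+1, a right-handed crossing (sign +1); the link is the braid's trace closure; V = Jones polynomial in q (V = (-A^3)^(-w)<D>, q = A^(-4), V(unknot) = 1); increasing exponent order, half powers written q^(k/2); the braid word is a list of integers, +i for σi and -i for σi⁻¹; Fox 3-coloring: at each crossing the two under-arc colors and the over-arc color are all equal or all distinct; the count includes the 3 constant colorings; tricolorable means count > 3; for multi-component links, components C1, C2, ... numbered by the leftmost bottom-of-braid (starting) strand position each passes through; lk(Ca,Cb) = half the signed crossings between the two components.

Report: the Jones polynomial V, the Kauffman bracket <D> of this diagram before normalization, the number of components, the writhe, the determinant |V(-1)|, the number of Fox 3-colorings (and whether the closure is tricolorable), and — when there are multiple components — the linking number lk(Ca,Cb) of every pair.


V(q) = -q^-4 + q^-3 + q^-1
bracket: A^-8 + 1 - A^4, w = -4
1 component, writhe -4, over 8 crossings
det 3, colorings 9 of 3^8 — tricolorable
observation: V spans 3 powers of q: at least 3 crossings in any diagram


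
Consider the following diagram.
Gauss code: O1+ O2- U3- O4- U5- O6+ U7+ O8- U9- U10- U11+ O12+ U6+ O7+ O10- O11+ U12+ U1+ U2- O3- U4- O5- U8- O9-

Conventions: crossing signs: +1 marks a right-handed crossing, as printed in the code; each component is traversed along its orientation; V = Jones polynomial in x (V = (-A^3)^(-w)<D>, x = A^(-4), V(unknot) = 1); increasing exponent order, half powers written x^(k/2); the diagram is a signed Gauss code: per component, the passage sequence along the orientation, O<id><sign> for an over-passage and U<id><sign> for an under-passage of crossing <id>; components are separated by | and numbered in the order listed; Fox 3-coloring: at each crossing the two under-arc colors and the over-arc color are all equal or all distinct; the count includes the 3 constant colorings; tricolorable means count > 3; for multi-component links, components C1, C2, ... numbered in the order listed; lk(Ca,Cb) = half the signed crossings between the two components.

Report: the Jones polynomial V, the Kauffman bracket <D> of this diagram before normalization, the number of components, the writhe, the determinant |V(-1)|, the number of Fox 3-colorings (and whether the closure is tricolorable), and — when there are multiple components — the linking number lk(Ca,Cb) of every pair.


V(x) = -x^-6 + 2x^-5 - 4x^-4 + 5x^-3 - 4x^-2 + 5x^-1 - 3 + 2x - x^2
bracket: -A^-14 + 2A^-10 - 3A^-6 + 5A^-2 - 4A^2 + 5A^6 - 4A^10 + 2A^14 - A^18, w = -2
1 component, writhe -2, over 12 crossings
det 27, colorings 9 of 3^12 — tricolorable
observation: |V(-1)| = 27: so tricolorable, since 3 divides 27


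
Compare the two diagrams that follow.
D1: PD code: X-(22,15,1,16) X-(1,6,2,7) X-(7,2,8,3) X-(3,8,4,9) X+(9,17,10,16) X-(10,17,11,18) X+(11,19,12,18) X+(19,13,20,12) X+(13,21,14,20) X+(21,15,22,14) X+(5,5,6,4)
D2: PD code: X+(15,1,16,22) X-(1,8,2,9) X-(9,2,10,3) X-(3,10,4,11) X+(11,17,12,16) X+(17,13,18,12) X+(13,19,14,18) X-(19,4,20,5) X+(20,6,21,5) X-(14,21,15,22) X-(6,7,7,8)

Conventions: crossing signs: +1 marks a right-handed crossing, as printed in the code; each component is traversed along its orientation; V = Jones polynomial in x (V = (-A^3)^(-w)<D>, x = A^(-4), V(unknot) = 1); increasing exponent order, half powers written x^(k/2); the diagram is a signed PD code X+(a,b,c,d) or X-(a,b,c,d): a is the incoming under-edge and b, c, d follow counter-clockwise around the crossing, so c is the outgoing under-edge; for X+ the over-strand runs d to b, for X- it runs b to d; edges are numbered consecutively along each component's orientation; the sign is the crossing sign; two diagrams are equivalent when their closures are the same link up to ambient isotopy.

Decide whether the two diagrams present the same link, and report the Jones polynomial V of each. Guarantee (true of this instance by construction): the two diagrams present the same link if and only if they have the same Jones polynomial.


equivalent: yes
D1 (bracket A^-9 - A^-5 + A^-1 - 3A^3 + A^7 - A^11 + A^15; 11 crossings at w = +1): V = -x^-3 + x^-2 - x^-1 + 3 - x + x^2 - x^3
D2 (bracket A^-15 - A^-11 + A^-7 - 3A^-3 + A - A^5 + A^9; 11 crossings at w = -1): V = -x^-3 + x^-2 - x^-1 + 3 - x + x^2 - x^3
key observation: all 2 diagrams share one V(x), hence one class


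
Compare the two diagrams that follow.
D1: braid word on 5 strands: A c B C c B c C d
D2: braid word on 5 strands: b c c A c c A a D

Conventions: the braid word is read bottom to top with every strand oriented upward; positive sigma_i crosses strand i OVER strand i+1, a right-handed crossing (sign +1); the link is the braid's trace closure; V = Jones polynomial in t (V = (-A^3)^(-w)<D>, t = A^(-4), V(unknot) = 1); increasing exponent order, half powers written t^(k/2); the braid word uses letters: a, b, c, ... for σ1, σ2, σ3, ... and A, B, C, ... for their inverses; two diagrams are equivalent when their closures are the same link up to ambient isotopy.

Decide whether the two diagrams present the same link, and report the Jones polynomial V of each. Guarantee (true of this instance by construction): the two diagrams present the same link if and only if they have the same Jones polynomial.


same link: no
V(D1) = -t^(-5/2) - t^(-1/2)  [9 crossings, <D> = A^-1 + A^7, w = -1]
D2 (bracket A^-13 - A^-9 + A^-5 + A^3; 9 crossings at w = +3): V = -t^(3/2) - t^(7/2) + t^(9/2) - t^(11/2)
note: 2 values of V(t) split the 2 diagrams


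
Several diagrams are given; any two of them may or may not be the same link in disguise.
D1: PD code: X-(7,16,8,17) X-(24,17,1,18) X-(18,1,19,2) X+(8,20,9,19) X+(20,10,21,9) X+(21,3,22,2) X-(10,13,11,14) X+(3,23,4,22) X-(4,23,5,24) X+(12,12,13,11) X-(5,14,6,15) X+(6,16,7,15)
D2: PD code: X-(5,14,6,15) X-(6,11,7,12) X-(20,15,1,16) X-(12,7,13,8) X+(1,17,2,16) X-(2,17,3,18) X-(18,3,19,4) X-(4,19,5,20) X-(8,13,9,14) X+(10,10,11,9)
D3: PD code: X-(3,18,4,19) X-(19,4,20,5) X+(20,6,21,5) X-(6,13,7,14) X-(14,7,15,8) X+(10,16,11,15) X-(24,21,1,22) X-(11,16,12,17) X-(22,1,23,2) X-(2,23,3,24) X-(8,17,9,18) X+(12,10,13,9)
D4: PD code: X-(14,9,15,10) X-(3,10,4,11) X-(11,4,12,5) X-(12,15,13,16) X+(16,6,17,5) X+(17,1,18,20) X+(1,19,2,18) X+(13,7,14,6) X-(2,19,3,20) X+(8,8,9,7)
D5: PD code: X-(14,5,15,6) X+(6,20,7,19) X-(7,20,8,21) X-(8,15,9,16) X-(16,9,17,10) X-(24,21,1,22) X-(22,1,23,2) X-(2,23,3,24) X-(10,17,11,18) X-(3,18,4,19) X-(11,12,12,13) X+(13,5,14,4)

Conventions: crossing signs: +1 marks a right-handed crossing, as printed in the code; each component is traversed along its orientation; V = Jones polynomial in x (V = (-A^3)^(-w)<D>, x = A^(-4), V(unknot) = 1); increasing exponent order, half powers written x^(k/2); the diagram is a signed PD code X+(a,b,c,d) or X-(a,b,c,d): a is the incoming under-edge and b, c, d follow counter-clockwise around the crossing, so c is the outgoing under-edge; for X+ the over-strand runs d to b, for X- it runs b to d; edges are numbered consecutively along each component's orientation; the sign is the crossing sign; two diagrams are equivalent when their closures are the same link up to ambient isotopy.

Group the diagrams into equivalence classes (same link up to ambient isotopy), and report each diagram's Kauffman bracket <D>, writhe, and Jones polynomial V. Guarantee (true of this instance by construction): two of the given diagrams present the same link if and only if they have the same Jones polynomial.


classes: {D1} | {D2, D3, D5} | {D4}
V(D1) = x^-2 - x^-1 + 1 - x + x^2  [12 crossings, <D> = A^-8 - A^-4 + 1 - A^4 + A^8, w = 0]
V(D2) = x^-8 - 2x^-7 + x^-6 - 2x^-5 + 2x^-4 + x^-2  (w -6, c 10, <D> = A^-10 + 2A^-2 - 2A^2 + A^6 - 2A^10 + A^14)
D3 (bracket A^-10 + 2A^-2 - 2A^2 + A^6 - 2A^10 + A^14; 12 crossings at w = -6): V = x^-8 - 2x^-7 + x^-6 - 2x^-5 + 2x^-4 + x^-2
V(D4) = 1  (w 0, c 10, <D> = 1)
V(D5) = x^-8 - 2x^-7 + x^-6 - 2x^-5 + 2x^-4 + x^-2  (w -8, c 12, <D> = A^-16 + 2A^-8 - 2A^-4 + 1 - 2A^4 + A^8)
note: 3 classes among 5 diagrams; unequal V(x) rules out equality
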